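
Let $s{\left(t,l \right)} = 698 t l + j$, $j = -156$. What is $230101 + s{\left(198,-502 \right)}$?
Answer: $-69148463$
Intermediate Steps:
$s{\left(t,l \right)} = -156 + 698 l t$ ($s{\left(t,l \right)} = 698 t l - 156 = 698 l t - 156 = -156 + 698 l t$)
$230101 + s{\left(198,-502 \right)} = 230101 + \left(-156 + 698 \left(-502\right) 198\right) = 230101 - 69378564 = -69148463$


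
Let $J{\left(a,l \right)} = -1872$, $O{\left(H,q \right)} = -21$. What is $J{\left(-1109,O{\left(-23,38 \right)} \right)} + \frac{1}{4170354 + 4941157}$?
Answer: $- \frac{17056748591}{9111511} \approx -1872.0$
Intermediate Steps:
$J{\left(-1109,O{\left(-23,38 \right)} \right)} + \frac{1}{4170354 + 4941157} = -1872 + \frac{1}{4170354 + 4941157} = -1872 + \frac{1}{9111511} = - \frac{17056748591}{9111511}$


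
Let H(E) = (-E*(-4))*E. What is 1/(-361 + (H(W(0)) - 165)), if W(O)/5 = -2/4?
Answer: -1/501 ≈ -0.0019960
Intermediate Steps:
W(O) = -5/2 (W(O) = 5*(-2/4) = 5*(-2*1/4) = 5*(-1/2) = -5/2)
H(E) = 4*E**2 (H(E) = (4*E)*E = 4*E**2)
1/(-361 + (H(W(0)) - 165)) = 1/(-361 + (4*(-5/2)**2 - 165)) = 1/(-361 + (4*(25/4) - 165)) = 1/(-361 + (25 - 165)) = 1/(-361 - 140) = 1/(-501) = -1/501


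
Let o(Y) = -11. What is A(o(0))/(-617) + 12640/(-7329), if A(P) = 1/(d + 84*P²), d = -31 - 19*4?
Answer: -78433343489/45477683601 ≈ -1.7247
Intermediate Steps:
d = -107 (d = -31 - 1*76 = -31 - 76 = -107)
A(P) = 1/(-107 + 84*P²)
A(o(0))/(-617) + 12640/(-7329) = 1/(-107 + 84*(-11)²*(-617)) + 12640/(-7329) = -1/617/(-107 + 84*121) + 12640*(-1/7329) = -1/617/(-107 + 10164) - 12640/7329 = -1/617/10057 - 12640/7329 = (1/10057)*(-1/617) - 12640/7329 = -1/6205169 - 12640/7329 = -78433343489/45477683601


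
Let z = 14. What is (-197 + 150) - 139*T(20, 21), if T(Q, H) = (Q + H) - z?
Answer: -3800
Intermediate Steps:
T(Q, H) = -14 + H + Q (T(Q, H) = (Q + H) - 1*14 = (H + Q) - 14 = -14 + H + Q)
(-197 + 150) - 139*T(20, 21) = (-197 + 150) - 139*(-14 + 21 + 20) = -47 - 139*27 = -47 - 3753 = -3800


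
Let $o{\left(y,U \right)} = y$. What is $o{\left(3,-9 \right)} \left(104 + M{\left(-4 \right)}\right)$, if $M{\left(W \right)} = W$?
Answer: $300$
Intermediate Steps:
$o{\left(3,-9 \right)} \left(104 + M{\left(-4 \right)}\right) = 3 \left(104 - 4\right) = 3 \cdot 100 = 300$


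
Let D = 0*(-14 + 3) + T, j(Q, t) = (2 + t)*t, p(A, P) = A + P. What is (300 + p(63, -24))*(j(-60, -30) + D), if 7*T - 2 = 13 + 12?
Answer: 2002473/7 ≈ 2.8607e+5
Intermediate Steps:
T = 27/7 (T = 2/7 + (13 + 12)/7 = 2/7 + (⅐)*25 = 2/7 + 25/7 = 27/7 ≈ 3.8571)
j(Q, t) = t*(2 + t)
D = 27/7 (D = 0*(-14 + 3) + 27/7 = 0*(-11) + 27/7 = 0 + 27/7 = 27/7 ≈ 3.8571)
(300 + p(63, -24))*(j(-60, -30) + D) = (300 + (63 - 24))*(-30*(2 - 30) + 27/7) = (300 + 39)*(-30*(-28) + 27/7) = 339*(840 + 27/7) = 339*(5907/7) = 2002473/7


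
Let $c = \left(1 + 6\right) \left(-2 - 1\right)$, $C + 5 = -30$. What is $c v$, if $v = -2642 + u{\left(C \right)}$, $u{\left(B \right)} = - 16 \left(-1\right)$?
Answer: $55146$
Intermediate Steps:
$C = -35$ ($C = -5 - 30 = -35$)
$u{\left(B \right)} = 16$ ($u{\left(B \right)} = \left(-1\right) \left(-16\right) = 16$)
$c = -21$ ($c = 7 \left(-3\right) = -21$)
$v = -2626$ ($v = -2642 + 16 = -2626$)
$c v = \left(-21\right) \left(-2626\right) = 55146$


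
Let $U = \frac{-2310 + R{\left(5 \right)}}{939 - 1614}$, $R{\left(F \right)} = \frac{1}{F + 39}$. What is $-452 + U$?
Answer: $- \frac{13322761}{29700} \approx -448.58$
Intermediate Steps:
$R{\left(F \right)} = \frac{1}{39 + F}$
$U = \frac{101639}{29700}$ ($U = \frac{-2310 + \frac{1}{39 + 5}}{939 - 1614} = \frac{-2310 + \frac{1}{44}}{-675} = \left(-2310 + \frac{1}{44}\right) \left(- \frac{1}{675}\right) = \left(- \frac{101639}{44}\right) \left(- \frac{1}{675}\right) = \frac{101639}{29700} \approx 3.4222$)
$-452 + U = -452 + \frac{101639}{29700} = - \frac{13322761}{29700}$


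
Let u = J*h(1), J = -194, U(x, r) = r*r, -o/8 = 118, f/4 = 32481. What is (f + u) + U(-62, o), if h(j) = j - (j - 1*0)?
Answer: 1021060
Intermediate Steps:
f = 129924 (f = 4*32481 = 129924)
o = -944 (o = -8*118 = -944)
U(x, r) = r²
h(j) = 0 (h(j) = j - (j + 0) = j - j = 0)
u = 0 (u = -194*0 = 0)
(f + u) + U(-62, o) = (129924 + 0) + (-944)² = 129924 + 891136 = 1021060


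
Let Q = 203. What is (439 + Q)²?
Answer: 412164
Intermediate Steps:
(439 + Q)² = (439 + 203)² = 642² = 412164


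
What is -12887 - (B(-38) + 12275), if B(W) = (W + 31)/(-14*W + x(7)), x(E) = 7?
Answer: -1937473/77 ≈ -25162.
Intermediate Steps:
B(W) = (31 + W)/(7 - 14*W) (B(W) = (W + 31)/(-14*W + 7) = (31 + W)/(7 - 14*W))
-12887 - (B(-38) + 12275) = -12887 - ((-31 - 1*(-38))/(7*(-1 + 2*(-38))) + 12275) = -12887 - ((-31 + 38)/(7*(-1 - 76)) + 12275) = -12887 - ((⅐)*7/(-77) + 12275) = -12887 - ((⅐)*(-1/77)*7 + 12275) = -12887 - (-1/77 + 12275) = -12887 - 1*945174/77 = -12887 - 945174/77 = -1937473/77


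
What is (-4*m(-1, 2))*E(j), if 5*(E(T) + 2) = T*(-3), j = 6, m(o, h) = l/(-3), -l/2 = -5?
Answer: -224/3 ≈ -74.667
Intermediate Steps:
l = 10 (l = -2*(-5) = 10)
m(o, h) = -10/3 (m(o, h) = 10/(-3) = 10*(-1/3) = -10/3)
E(T) = -2 - 3*T/5 (E(T) = -2 + (T*(-3))/5 = -2 + (-3*T)/5 = -2 - 3*T/5)
(-4*m(-1, 2))*E(j) = (-4*(-10/3))*(-2 - 3/5*6) = 40*(-2 - 18/5)/3 = (40/3)*(-28/5) = -224/3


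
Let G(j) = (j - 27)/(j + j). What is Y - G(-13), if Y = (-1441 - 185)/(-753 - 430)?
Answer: -194/1183 ≈ -0.16399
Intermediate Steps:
G(j) = (-27 + j)/(2*j) (G(j) = (-27 + j)/((2*j)) = (-27 + j)*(1/(2*j)) = (-27 + j)/(2*j))
Y = 1626/1183 (Y = -1626/(-1183) = -1626*(-1/1183) = 1626/1183 ≈ 1.3745)
Y - G(-13) = 1626/1183 - (-27 - 13)/(2*(-13)) = 1626/1183 - (-1)*(-40)/(2*13) = 1626/1183 - 1*20/13 = 1626/1183 - 20/13 = -194/1183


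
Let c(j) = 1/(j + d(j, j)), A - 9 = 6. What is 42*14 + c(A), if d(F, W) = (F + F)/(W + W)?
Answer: 9409/16 ≈ 588.06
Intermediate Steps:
d(F, W) = F/W (d(F, W) = (2*F)/((2*W)) = (2*F)*(1/(2*W)) = F/W)
A = 15 (A = 9 + 6 = 15)
c(j) = 1/(1 + j) (c(j) = 1/(j + j/j) = 1/(j + 1) = 1/(1 + j))
42*14 + c(A) = 42*14 + 1/(1 + 15) = 588 + 1/16 = 9409/16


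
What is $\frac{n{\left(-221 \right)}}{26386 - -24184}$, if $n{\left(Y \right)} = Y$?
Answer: $- \frac{17}{3890} \approx -0.0043702$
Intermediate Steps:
$\frac{n{\left(-221 \right)}}{26386 - -24184} = - \frac{221}{26386 - -24184} = - \frac{221}{26386 + 24184} = - \frac{221}{50570} = \left(-221\right) \frac{1}{50570} = - \frac{17}{3890}$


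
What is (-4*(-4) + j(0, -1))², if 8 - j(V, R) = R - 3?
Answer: 784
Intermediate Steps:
j(V, R) = 11 - R (j(V, R) = 8 - (R - 3) = 8 - (-3 + R) = 8 + (3 - R) = 11 - R)
(-4*(-4) + j(0, -1))² = (-4*(-4) + (11 - 1*(-1)))² = (16 + (11 + 1))² = (16 + 12)² = 28² = 784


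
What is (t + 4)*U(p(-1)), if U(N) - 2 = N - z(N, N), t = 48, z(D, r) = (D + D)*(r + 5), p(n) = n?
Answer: 468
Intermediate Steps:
z(D, r) = 2*D*(5 + r) (z(D, r) = (2*D)*(5 + r) = 2*D*(5 + r))
U(N) = 2 + N - 2*N*(5 + N) (U(N) = 2 + (N - 2*N*(5 + N)) = 2 + N - 2*N*(5 + N))
(t + 4)*U(p(-1)) = (48 + 4)*(2 - 1 - 2*(-1)*(5 - 1)) = 52*(2 - 1 - 2*(-1)*4) = 52*(2 - 1 + 8) = 52*9 = 468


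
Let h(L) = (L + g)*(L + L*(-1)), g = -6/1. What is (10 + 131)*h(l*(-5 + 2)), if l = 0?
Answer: 0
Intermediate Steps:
g = -6 (g = -6*1 = -6)
h(L) = 0 (h(L) = (L - 6)*(L + L*(-1)) = (-6 + L)*(L - L) = (-6 + L)*0 = 0)
(10 + 131)*h(l*(-5 + 2)) = (10 + 131)*0 = 141*0 = 0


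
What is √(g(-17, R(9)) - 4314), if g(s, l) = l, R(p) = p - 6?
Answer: 3*I*√479 ≈ 65.658*I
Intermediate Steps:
R(p) = -6 + p
√(g(-17, R(9)) - 4314) = √((-6 + 9) - 4314) = √(3 - 4314) = √(-4311) = 3*I*√479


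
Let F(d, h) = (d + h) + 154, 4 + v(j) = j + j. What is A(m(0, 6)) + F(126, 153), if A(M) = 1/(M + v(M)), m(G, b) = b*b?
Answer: 45033/104 ≈ 433.01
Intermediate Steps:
v(j) = -4 + 2*j (v(j) = -4 + (j + j) = -4 + 2*j)
m(G, b) = b²
F(d, h) = 154 + d + h
A(M) = 1/(-4 + 3*M) (A(M) = 1/(M + (-4 + 2*M)) = 1/(-4 + 3*M))
A(m(0, 6)) + F(126, 153) = 1/(-4 + 3*6²) + (154 + 126 + 153) = 1/(-4 + 3*36) + 433 = 1/(-4 + 108) + 433 = 1/104 + 433 = 45033/104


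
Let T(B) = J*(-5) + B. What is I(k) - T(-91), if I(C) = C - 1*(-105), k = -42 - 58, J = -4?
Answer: 76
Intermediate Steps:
T(B) = 20 + B (T(B) = -4*(-5) + B = 20 + B)
k = -100
I(C) = 105 + C (I(C) = C + 105 = 105 + C)
I(k) - T(-91) = (105 - 100) - (20 - 91) = 5 - 1*(-71) = 5 + 71 = 76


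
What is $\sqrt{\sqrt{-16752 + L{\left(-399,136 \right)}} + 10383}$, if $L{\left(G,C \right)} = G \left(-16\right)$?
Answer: $\sqrt{10383 + 72 i \sqrt{2}} \approx 101.9 + 0.4996 i$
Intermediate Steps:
$L{\left(G,C \right)} = - 16 G$
$\sqrt{\sqrt{-16752 + L{\left(-399,136 \right)}} + 10383} = \sqrt{\sqrt{-16752 - -6384} + 10383} = \sqrt{\sqrt{-16752 + 6384} + 10383} = \sqrt{\sqrt{-10368} + 10383} = \sqrt{72 i \sqrt{2} + 10383} = \sqrt{10383 + 72 i \sqrt{2}}$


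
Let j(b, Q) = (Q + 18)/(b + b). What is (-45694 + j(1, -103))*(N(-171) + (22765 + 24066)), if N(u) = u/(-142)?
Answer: -608311274829/284 ≈ -2.1419e+9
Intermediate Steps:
N(u) = -u/142 (N(u) = u*(-1/142) = -u/142)
j(b, Q) = (18 + Q)/(2*b) (j(b, Q) = (18 + Q)/((2*b)) = (18 + Q)*(1/(2*b)) = (18 + Q)/(2*b))
(-45694 + j(1, -103))*(N(-171) + (22765 + 24066)) = (-45694 + (1/2)*(18 - 103)/1)*(-1/142*(-171) + (22765 + 24066)) = (-45694 + (1/2)*1*(-85))*(171/142 + 46831) = (-45694 - 85/2)*(6650173/142) = -91473/2*6650173/142 = -608311274829/284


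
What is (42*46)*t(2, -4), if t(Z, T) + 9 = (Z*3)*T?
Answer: -63756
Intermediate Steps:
t(Z, T) = -9 + 3*T*Z (t(Z, T) = -9 + (Z*3)*T = -9 + (3*Z)*T = -9 + 3*T*Z)
(42*46)*t(2, -4) = (42*46)*(-9 + 3*(-4)*2) = 1932*(-9 - 24) = 1932*(-33) = -63756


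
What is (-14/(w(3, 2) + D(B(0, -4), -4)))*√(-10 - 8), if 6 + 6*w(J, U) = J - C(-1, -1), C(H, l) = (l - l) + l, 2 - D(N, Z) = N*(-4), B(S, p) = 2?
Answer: -126*I*√2/29 ≈ -6.1445*I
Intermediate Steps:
D(N, Z) = 2 + 4*N (D(N, Z) = 2 - N*(-4) = 2 - (-4)*N = 2 + 4*N)
C(H, l) = l (C(H, l) = 0 + l = l)
w(J, U) = -⅚ + J/6 (w(J, U) = -1 + (J - 1*(-1))/6 = -1 + (J + 1)/6 = -1 + (1 + J)/6 = -1 + (⅙ + J/6) = -⅚ + J/6)
(-14/(w(3, 2) + D(B(0, -4), -4)))*√(-10 - 8) = (-14/((-⅚ + (⅙)*3) + (2 + 4*2)))*√(-10 - 8) = (-14/((-⅚ + ½) + (2 + 8)))*√(-18) = (-14/(-⅓ + 10))*(3*I*√2) = (-14/(29/3))*(3*I*√2) = ((3/29)*(-14))*(3*I*√2) = -126*I*√2/29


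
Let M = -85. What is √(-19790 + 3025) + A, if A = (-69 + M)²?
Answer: 23716 + I*√16765 ≈ 23716.0 + 129.48*I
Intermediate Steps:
A = 23716 (A = (-69 - 85)² = (-154)² = 23716)
√(-19790 + 3025) + A = √(-19790 + 3025) + 23716 = √(-16765) + 23716 = I*√16765 + 23716 = 23716 + I*√16765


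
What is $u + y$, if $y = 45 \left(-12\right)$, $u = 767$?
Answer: $227$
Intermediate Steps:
$y = -540$
$u + y = 767 - 540 = 227$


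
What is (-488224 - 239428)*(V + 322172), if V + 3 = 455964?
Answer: -566210033716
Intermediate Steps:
V = 455961 (V = -3 + 455964 = 455961)
(-488224 - 239428)*(V + 322172) = (-488224 - 239428)*(455961 + 322172) = -727652*778133 = -566210033716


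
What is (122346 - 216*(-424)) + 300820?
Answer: 514750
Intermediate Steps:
(122346 - 216*(-424)) + 300820 = (122346 + 91584) + 300820 = 213930 + 300820 = 514750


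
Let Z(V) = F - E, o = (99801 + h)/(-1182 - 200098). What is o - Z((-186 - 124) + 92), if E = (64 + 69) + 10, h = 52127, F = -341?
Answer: 12158449/25160 ≈ 483.25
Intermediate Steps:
E = 143 (E = 133 + 10 = 143)
o = -18991/25160 (o = (99801 + 52127)/(-1182 - 200098) = 151928/(-201280) = 151928*(-1/201280) = -18991/25160 ≈ -0.75481)
Z(V) = -484 (Z(V) = -341 - 1*143 = -341 - 143 = -484)
o - Z((-186 - 124) + 92) = -18991/25160 - 1*(-484) = -18991/25160 + 484 = 12158449/25160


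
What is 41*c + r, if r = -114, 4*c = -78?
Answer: -1827/2 ≈ -913.50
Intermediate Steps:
c = -39/2 (c = (¼)*(-78) = -39/2 ≈ -19.500)
41*c + r = 41*(-39/2) - 114 = -1599/2 - 114 = -1827/2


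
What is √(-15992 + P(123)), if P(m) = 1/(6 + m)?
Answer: I*√266122743/129 ≈ 126.46*I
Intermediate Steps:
√(-15992 + P(123)) = √(-15992 + 1/(6 + 123)) = √(-15992 + 1/129) = √(-2062967/129) = I*√266122743/129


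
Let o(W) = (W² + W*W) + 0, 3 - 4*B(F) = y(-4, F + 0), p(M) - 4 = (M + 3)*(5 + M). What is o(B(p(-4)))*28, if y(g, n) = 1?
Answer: 14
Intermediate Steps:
p(M) = 4 + (3 + M)*(5 + M) (p(M) = 4 + (M + 3)*(5 + M) = 4 + (3 + M)*(5 + M))
B(F) = ½ (B(F) = ¾ - ¼*1 = ¾ - ¼ = ½)
o(W) = 2*W² (o(W) = (W² + W²) + 0 = 2*W² + 0 = 2*W²)
o(B(p(-4)))*28 = (2*(½)²)*28 = (2*(¼))*28 = (½)*28 = 14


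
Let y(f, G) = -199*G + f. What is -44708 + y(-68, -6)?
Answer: -43582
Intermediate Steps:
y(f, G) = f - 199*G
-44708 + y(-68, -6) = -44708 + (-68 - 199*(-6)) = -44708 + (-68 + 1194) = -44708 + 1126 = -43582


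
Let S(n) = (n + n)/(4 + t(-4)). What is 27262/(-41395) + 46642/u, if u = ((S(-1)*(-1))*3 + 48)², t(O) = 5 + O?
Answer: 23309426279/1252529910 ≈ 18.610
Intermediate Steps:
S(n) = 2*n/5 (S(n) = (n + n)/(4 + (5 - 4)) = (2*n)/(4 + 1) = (2*n)/5 = (2*n)*(⅕) = 2*n/5)
u = 60516/25 (u = ((((⅖)*(-1))*(-1))*3 + 48)² = (-⅖*(-1)*3 + 48)² = ((⅖)*3 + 48)² = (6/5 + 48)² = (246/5)² = 60516/25 ≈ 2420.6)
27262/(-41395) + 46642/u = 27262/(-41395) + 46642/(60516/25) = 27262*(-1/41395) + 46642*(25/60516) = -27262/41395 + 583025/30258 = 23309426279/1252529910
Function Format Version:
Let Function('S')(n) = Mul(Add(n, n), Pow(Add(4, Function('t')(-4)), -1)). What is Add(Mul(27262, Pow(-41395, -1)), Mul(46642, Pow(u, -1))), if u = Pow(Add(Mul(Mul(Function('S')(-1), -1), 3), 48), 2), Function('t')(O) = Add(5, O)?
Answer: Rational(23309426279, 1252529910) ≈ 18.610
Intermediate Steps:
Function('S')(n) = Mul(Rational(2, 5), n) (Function('S')(n) = Mul(Add(n, n), Pow(Add(4, Add(5, -4)), -1)) = Mul(Mul(2, n), Pow(Add(4, 1), -1)) = Mul(Mul(2, n), Pow(5, -1)) = Mul(Mul(2, n), Rational(1, 5)) = Mul(Rational(2, 5), n))
u = Rational(60516, 25) (u = Pow(Add(Mul(Mul(Mul(Rational(2, 5), -1), -1), 3), 48), 2) = Pow(Add(Mul(Mul(Rational(-2, 5), -1), 3), 48), 2) = Pow(Add(Mul(Rational(2, 5), 3), 48), 2) = Pow(Add(Rational(6, 5), 48), 2) = Pow(Rational(246, 5), 2) = Rational(60516, 25) ≈ 2420.6)
Add(Mul(27262, Pow(-41395, -1)), Mul(46642, Pow(u, -1))) = Add(Mul(27262, Pow(-41395, -1)), Mul(46642, Pow(Rational(60516, 25), -1))) = Add(Mul(27262, Rational(-1, 41395)), Mul(46642, Rational(25, 60516))) = Add(Rational(-27262, 41395), Rational(583025, 30258)) = Rational(23309426279, 1252529910)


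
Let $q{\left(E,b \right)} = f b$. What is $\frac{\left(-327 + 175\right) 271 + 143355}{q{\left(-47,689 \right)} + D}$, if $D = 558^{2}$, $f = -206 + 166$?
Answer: $\frac{102163}{283804} \approx 0.35998$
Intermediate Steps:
$f = -40$
$q{\left(E,b \right)} = - 40 b$
$D = 311364$
$\frac{\left(-327 + 175\right) 271 + 143355}{q{\left(-47,689 \right)} + D} = \frac{\left(-327 + 175\right) 271 + 143355}{\left(-40\right) 689 + 311364} = \frac{\left(-152\right) 271 + 143355}{-27560 + 311364} = \frac{-41192 + 143355}{283804} = 102163 \cdot \frac{1}{283804} = \frac{102163}{283804}$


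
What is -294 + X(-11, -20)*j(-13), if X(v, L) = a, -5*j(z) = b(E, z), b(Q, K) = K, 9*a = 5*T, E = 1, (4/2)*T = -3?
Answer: -1777/6 ≈ -296.17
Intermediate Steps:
T = -3/2 (T = (1/2)*(-3) = -3/2 ≈ -1.5000)
a = -5/6 (a = (5*(-3/2))/9 = (1/9)*(-15/2) = -5/6 ≈ -0.83333)
j(z) = -z/5
X(v, L) = -5/6
-294 + X(-11, -20)*j(-13) = -294 - (-1)*(-13)/6 = -294 - 5/6*13/5 = -294 - 13/6 = -1777/6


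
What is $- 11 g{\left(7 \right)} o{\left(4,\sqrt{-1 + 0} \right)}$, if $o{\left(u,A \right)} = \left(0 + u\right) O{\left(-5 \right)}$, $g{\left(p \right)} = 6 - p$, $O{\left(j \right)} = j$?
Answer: $-220$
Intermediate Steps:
$o{\left(u,A \right)} = - 5 u$ ($o{\left(u,A \right)} = \left(0 + u\right) \left(-5\right) = u \left(-5\right) = - 5 u$)
$- 11 g{\left(7 \right)} o{\left(4,\sqrt{-1 + 0} \right)} = - 11 \left(6 - 7\right) \left(\left(-5\right) 4\right) = - 11 \left(6 - 7\right) \left(-20\right) = \left(-11\right) \left(-1\right) \left(-20\right) = 11 \left(-20\right) = -220$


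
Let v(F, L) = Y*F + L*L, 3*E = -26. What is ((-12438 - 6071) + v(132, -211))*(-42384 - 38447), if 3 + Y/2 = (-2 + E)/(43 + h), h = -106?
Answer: -128656762756/63 ≈ -2.0422e+9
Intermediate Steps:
E = -26/3 (E = (⅓)*(-26) = -26/3 ≈ -8.6667)
Y = -1070/189 (Y = -6 + 2*((-2 - 26/3)/(43 - 106)) = -6 + 2*(-32/3/(-63)) = -6 + 2*(-32/3*(-1/63)) = -6 + 2*(32/189) = -6 + 64/189 = -1070/189 ≈ -5.6614)
v(F, L) = L² - 1070*F/189 (v(F, L) = -1070*F/189 + L*L = -1070*F/189 + L² = L² - 1070*F/189)
((-12438 - 6071) + v(132, -211))*(-42384 - 38447) = ((-12438 - 6071) + ((-211)² - 1070/189*132))*(-42384 - 38447) = (-18509 + (44521 - 47080/63))*(-80831) = (-18509 + 2757743/63)*(-80831) = (1591676/63)*(-80831) = -128656762756/63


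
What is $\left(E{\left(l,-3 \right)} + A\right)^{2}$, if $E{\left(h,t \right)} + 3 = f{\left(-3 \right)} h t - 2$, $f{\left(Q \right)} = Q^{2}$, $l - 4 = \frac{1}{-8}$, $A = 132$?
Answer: $\frac{32041}{64} \approx 500.64$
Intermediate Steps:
$l = \frac{31}{8}$ ($l = 4 + \frac{1}{-8} = 4 - \frac{1}{8} = \frac{31}{8} \approx 3.875$)
$E{\left(h,t \right)} = -5 + 9 h t$ ($E{\left(h,t \right)} = -3 + \left(\left(-3\right)^{2} h t - 2\right) = -3 + \left(9 h t - 2\right) = -3 + \left(-2 + 9 h t\right) = -5 + 9 h t$)
$\left(E{\left(l,-3 \right)} + A\right)^{2} = \left(\left(-5 + 9 \cdot \frac{31}{8} \left(-3\right)\right) + 132\right)^{2} = \left(\left(-5 - \frac{837}{8}\right) + 132\right)^{2} = \left(- \frac{877}{8} + 132\right)^{2} = \left(\frac{179}{8}\right)^{2} = \frac{32041}{64}$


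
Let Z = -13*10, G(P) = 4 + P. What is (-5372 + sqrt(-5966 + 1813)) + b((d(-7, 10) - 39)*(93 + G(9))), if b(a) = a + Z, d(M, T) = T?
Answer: -8576 + I*sqrt(4153) ≈ -8576.0 + 64.444*I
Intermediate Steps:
Z = -130
b(a) = -130 + a (b(a) = a - 130 = -130 + a)
(-5372 + sqrt(-5966 + 1813)) + b((d(-7, 10) - 39)*(93 + G(9))) = (-5372 + sqrt(-5966 + 1813)) + (-130 + (10 - 39)*(93 + (4 + 9))) = (-5372 + sqrt(-4153)) + (-130 - 29*(93 + 13)) = (-5372 + I*sqrt(4153)) + (-130 - 29*106) = (-5372 + I*sqrt(4153)) + (-130 - 3074) = (-5372 + I*sqrt(4153)) - 3204 = -8576 + I*sqrt(4153)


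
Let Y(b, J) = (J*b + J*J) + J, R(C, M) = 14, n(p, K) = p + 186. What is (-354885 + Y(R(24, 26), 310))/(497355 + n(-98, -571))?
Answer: -254135/497443 ≈ -0.51088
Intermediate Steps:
n(p, K) = 186 + p
Y(b, J) = J + J² + J*b (Y(b, J) = (J*b + J²) + J = (J² + J*b) + J = J + J² + J*b)
(-354885 + Y(R(24, 26), 310))/(497355 + n(-98, -571)) = (-354885 + 310*(1 + 310 + 14))/(497355 + (186 - 98)) = (-354885 + 310*325)/(497355 + 88) = (-354885 + 100750)/497443 = -254135*1/497443 = -254135/497443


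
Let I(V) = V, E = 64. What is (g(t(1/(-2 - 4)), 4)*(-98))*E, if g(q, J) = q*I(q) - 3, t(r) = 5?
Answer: -137984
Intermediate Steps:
g(q, J) = -3 + q**2 (g(q, J) = q*q - 3 = q**2 - 3 = -3 + q**2)
(g(t(1/(-2 - 4)), 4)*(-98))*E = ((-3 + 5**2)*(-98))*64 = ((-3 + 25)*(-98))*64 = (22*(-98))*64 = -2156*64 = -137984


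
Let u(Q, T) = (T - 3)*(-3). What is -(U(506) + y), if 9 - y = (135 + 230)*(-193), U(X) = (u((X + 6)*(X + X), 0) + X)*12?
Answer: -76634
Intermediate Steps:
u(Q, T) = 9 - 3*T (u(Q, T) = (-3 + T)*(-3) = 9 - 3*T)
U(X) = 108 + 12*X (U(X) = ((9 - 3*0) + X)*12 = ((9 + 0) + X)*12 = (9 + X)*12 = 108 + 12*X)
y = 70454 (y = 9 - (135 + 230)*(-193) = 9 - 365*(-193) = 9 - 1*(-70445) = 9 + 70445 = 70454)
-(U(506) + y) = -((108 + 12*506) + 70454) = -((108 + 6072) + 70454) = -(6180 + 70454) = -1*76634 = -76634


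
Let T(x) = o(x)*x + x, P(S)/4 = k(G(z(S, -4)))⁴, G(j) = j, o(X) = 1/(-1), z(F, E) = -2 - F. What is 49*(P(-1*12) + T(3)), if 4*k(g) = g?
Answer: 30625/4 ≈ 7656.3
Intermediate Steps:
o(X) = -1
k(g) = g/4
P(S) = 4*(-½ - S/4)⁴ (P(S) = 4*((-2 - S)/4)⁴ = 4*(-½ - S/4)⁴)
T(x) = 0 (T(x) = -x + x = 0)
49*(P(-1*12) + T(3)) = 49*((2 - 1*12)⁴/64 + 0) = 49*((2 - 12)⁴/64 + 0) = 49*((1/64)*(-10)⁴ + 0) = 49*((1/64)*10000 + 0) = 49*(625/4 + 0) = 49*(625/4) = 30625/4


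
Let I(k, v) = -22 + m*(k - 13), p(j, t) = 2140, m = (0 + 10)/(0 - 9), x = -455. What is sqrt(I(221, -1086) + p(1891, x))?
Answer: sqrt(16982)/3 ≈ 43.438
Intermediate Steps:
m = -10/9 (m = 10/(-9) = 10*(-1/9) = -10/9 ≈ -1.1111)
I(k, v) = -68/9 - 10*k/9 (I(k, v) = -22 - 10*(k - 13)/9 = -22 - 10*(-13 + k)/9 = -22 + (130/9 - 10*k/9) = -68/9 - 10*k/9)
sqrt(I(221, -1086) + p(1891, x)) = sqrt((-68/9 - 10/9*221) + 2140) = sqrt((-68/9 - 2210/9) + 2140) = sqrt(-2278/9 + 2140) = sqrt(16982/9) = sqrt(16982)/3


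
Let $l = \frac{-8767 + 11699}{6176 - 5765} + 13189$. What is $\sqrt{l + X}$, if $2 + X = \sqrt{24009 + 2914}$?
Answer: $\frac{\sqrt{2228766279 + 168921 \sqrt{26923}}}{411} \approx 115.58$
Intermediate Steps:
$X = -2 + \sqrt{26923}$ ($X = -2 + \sqrt{24009 + 2914} = -2 + \sqrt{26923} \approx 162.08$)
$l = \frac{5423611}{411}$ ($l = \frac{2932}{411} + 13189 = \frac{5423611}{411} \approx 13196.0$)
$\sqrt{l + X} = \sqrt{\frac{5423611}{411} - \left(2 - \sqrt{26923}\right)} = \sqrt{\frac{5422789}{411} + \sqrt{26923}}$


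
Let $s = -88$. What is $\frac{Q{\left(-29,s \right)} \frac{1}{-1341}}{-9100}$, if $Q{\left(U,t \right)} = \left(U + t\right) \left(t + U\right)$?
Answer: $\frac{117}{104300} \approx 0.0011218$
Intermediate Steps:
$Q{\left(U,t \right)} = \left(U + t\right)^{2}$ ($Q{\left(U,t \right)} = \left(U + t\right) \left(U + t\right) = \left(U + t\right)^{2}$)
$\frac{Q{\left(-29,s \right)} \frac{1}{-1341}}{-9100} = \frac{\left(-29 - 88\right)^{2} \frac{1}{-1341}}{-9100} = \left(-117\right)^{2} \left(- \frac{1}{1341}\right) \left(- \frac{1}{9100}\right) = 13689 \left(- \frac{1}{1341}\right) \left(- \frac{1}{9100}\right) = \left(- \frac{1521}{149}\right) \left(- \frac{1}{9100}\right) = \frac{117}{104300}$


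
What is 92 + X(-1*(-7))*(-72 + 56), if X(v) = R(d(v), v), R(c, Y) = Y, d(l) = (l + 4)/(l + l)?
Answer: -20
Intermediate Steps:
d(l) = (4 + l)/(2*l) (d(l) = (4 + l)/((2*l)) = (4 + l)*(1/(2*l)) = (4 + l)/(2*l))
X(v) = v
92 + X(-1*(-7))*(-72 + 56) = 92 + (-1*(-7))*(-72 + 56) = 92 + 7*(-16) = 92 - 112 = -20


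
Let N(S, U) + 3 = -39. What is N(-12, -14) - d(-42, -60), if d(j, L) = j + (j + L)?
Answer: 102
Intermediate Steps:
d(j, L) = L + 2*j (d(j, L) = j + (L + j) = L + 2*j)
N(S, U) = -42 (N(S, U) = -3 - 39 = -42)
N(-12, -14) - d(-42, -60) = -42 - (-60 + 2*(-42)) = -42 - (-60 - 84) = -42 - 1*(-144) = -42 + 144 = 102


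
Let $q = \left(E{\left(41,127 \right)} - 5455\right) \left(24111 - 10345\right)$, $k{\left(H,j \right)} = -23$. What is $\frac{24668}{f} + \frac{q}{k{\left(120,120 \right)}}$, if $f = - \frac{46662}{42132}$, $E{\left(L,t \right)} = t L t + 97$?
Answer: $- \frac{10032394915350}{25553} \approx -3.9261 \cdot 10^{8}$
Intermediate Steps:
$E{\left(L,t \right)} = 97 + L t^{2}$ ($E{\left(L,t \right)} = L t t + 97 = L t^{2} + 97 = 97 + L t^{2}$)
$q = 9029546146$ ($q = \left(\left(97 + 41 \cdot 127^{2}\right) - 5455\right) \left(24111 - 10345\right) = \left(\left(97 + 41 \cdot 16129\right) - 5455\right) 13766 = \left(\left(97 + 661289\right) - 5455\right) 13766 = \left(661386 - 5455\right) 13766 = 655931 \cdot 13766 = 9029546146$)
$f = - \frac{7777}{7022}$ ($f = \left(-46662\right) \frac{1}{42132} = - \frac{7777}{7022} \approx -1.1075$)
$\frac{24668}{f} + \frac{q}{k{\left(120,120 \right)}} = \frac{24668}{- \frac{7777}{7022}} + \frac{9029546146}{-23} = 24668 \left(- \frac{7022}{7777}\right) + 9029546146 \left(- \frac{1}{23}\right) = - \frac{24745528}{1111} - \frac{9029546146}{23} = - \frac{10032394915350}{25553}$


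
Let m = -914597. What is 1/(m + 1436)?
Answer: -1/913161 ≈ -1.0951e-6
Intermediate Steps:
1/(m + 1436) = 1/(-914597 + 1436) = 1/(-913161) = -1/913161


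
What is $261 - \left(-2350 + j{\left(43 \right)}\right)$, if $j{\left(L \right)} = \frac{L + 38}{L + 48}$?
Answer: $\frac{237520}{91} \approx 2610.1$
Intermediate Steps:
$j{\left(L \right)} = \frac{38 + L}{48 + L}$
$261 - \left(-2350 + j{\left(43 \right)}\right) = 261 - \left(-2350 + \frac{38 + 43}{48 + 43}\right) = 261 - \left(-2350 + \frac{1}{91} \cdot 81\right) = 261 - \left(-2350 + \frac{81}{91}\right) = 261 - - \frac{213769}{91} = 261 + \frac{213769}{91} = \frac{237520}{91}$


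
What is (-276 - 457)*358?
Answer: -262414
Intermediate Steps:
(-276 - 457)*358 = -733*358 = -262414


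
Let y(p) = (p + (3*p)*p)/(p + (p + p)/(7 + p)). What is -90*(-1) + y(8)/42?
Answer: 21545/238 ≈ 90.525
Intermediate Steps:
y(p) = (p + 3*p²)/(p + 2*p/(7 + p)) (y(p) = (p + 3*p²)/(p + (2*p)/(7 + p)) = (p + 3*p²)/(p + 2*p/(7 + p)))
-90*(-1) + y(8)/42 = -90*(-1) + ((7 + 3*8² + 22*8)/(9 + 8))/42 = 90 + ((7 + 3*64 + 176)/17)*(1/42) = 90 + ((7 + 192 + 176)/17)*(1/42) = 90 + ((1/17)*375)*(1/42) = 90 + (375/17)*(1/42) = 90 + 125/238 = 21545/238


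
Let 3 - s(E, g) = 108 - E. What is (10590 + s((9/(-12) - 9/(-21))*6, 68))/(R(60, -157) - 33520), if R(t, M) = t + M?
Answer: -146763/470638 ≈ -0.31184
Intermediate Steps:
s(E, g) = -105 + E (s(E, g) = 3 - (108 - E) = 3 + (-108 + E) = -105 + E)
R(t, M) = M + t
(10590 + s((9/(-12) - 9/(-21))*6, 68))/(R(60, -157) - 33520) = (10590 + (-105 + (9/(-12) - 9/(-21))*6))/((-157 + 60) - 33520) = (10590 + (-105 + (9*(-1/12) - 9*(-1/21))*6))/(-97 - 33520) = (10590 + (-105 + (-¾ + 3/7)*6))/(-33617) = (10590 + (-105 - 9/28*6))*(-1/33617) = (10590 + (-105 - 27/14))*(-1/33617) = (10590 - 1497/14)*(-1/33617) = (146763/14)*(-1/33617) = -146763/470638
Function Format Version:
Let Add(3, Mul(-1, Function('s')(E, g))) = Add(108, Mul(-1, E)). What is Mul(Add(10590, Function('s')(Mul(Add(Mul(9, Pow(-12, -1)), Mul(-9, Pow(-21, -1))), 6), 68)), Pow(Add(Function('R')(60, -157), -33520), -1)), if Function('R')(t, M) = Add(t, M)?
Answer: Rational(-146763, 470638) ≈ -0.31184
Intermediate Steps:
Function('s')(E, g) = Add(-105, E) (Function('s')(E, g) = Add(3, Mul(-1, Add(108, Mul(-1, E)))) = Add(3, Add(-108, E)) = Add(-105, E))
Function('R')(t, M) = Add(M, t)
Mul(Add(10590, Function('s')(Mul(Add(Mul(9, Pow(-12, -1)), Mul(-9, Pow(-21, -1))), 6), 68)), Pow(Add(Function('R')(60, -157), -33520), -1)) = Mul(Add(10590, Add(-105, Mul(Add(Mul(9, Pow(-12, -1)), Mul(-9, Pow(-21, -1))), 6))), Pow(Add(Add(-157, 60), -33520), -1)) = Mul(Add(10590, Add(-105, Mul(Add(Mul(9, Rational(-1, 12)), Mul(-9, Rational(-1, 21))), 6))), Pow(Add(-97, -33520), -1)) = Mul(Add(10590, Add(-105, Mul(Add(Rational(-3, 4), Rational(3, 7)), 6))), Pow(-33617, -1)) = Mul(Add(10590, Add(-105, Mul(Rational(-9, 28), 6))), Rational(-1, 33617)) = Mul(Add(10590, Add(-105, Rational(-27, 14))), Rational(-1, 33617)) = Mul(Add(10590, Rational(-1497, 14)), Rational(-1, 33617)) = Mul(Rational(146763, 14), Rational(-1, 33617)) = Rational(-146763, 470638)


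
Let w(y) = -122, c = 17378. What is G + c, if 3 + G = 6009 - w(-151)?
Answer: 23506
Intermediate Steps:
G = 6128 (G = -3 + (6009 - 1*(-122)) = -3 + (6009 + 122) = -3 + 6131 = 6128)
G + c = 6128 + 17378 = 23506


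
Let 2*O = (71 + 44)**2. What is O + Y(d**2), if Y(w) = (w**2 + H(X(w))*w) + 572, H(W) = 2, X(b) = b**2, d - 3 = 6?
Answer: 27815/2 ≈ 13908.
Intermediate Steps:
d = 9 (d = 3 + 6 = 9)
O = 13225/2 (O = (71 + 44)**2/2 = (1/2)*115**2 = (1/2)*13225 = 13225/2 ≈ 6612.5)
Y(w) = 572 + w**2 + 2*w (Y(w) = (w**2 + 2*w) + 572 = 572 + w**2 + 2*w)
O + Y(d**2) = 13225/2 + (572 + (9**2)**2 + 2*9**2) = 13225/2 + (572 + 81**2 + 2*81) = 13225/2 + (572 + 6561 + 162) = 13225/2 + 7295 = 27815/2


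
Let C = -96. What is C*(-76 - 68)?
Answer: 13824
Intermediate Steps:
C*(-76 - 68) = -96*(-76 - 68) = -96*(-144) = 13824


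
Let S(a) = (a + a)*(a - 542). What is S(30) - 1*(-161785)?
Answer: 131065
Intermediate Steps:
S(a) = 2*a*(-542 + a) (S(a) = (2*a)*(-542 + a) = 2*a*(-542 + a))
S(30) - 1*(-161785) = 2*30*(-542 + 30) - 1*(-161785) = 2*30*(-512) + 161785 = -30720 + 161785 = 131065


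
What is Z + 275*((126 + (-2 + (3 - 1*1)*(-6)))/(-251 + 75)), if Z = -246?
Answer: -421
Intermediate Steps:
Z + 275*((126 + (-2 + (3 - 1*1)*(-6)))/(-251 + 75)) = -246 + 275*((126 + (-2 + (3 - 1*1)*(-6)))/(-251 + 75)) = -246 + 275*((126 + (-2 + (3 - 1)*(-6)))/(-176)) = -246 + 275*((126 + (-2 + 2*(-6)))*(-1/176)) = -246 + 275*((126 + (-2 - 12))*(-1/176)) = -246 + 275*((126 - 14)*(-1/176)) = -246 + 275*(112*(-1/176)) = -246 + 275*(-7/11) = -246 - 175 = -421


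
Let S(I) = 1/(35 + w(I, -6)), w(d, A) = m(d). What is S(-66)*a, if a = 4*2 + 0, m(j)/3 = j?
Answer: -8/163 ≈ -0.049080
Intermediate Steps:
m(j) = 3*j
w(d, A) = 3*d
S(I) = 1/(35 + 3*I)
a = 8 (a = 8 + 0 = 8)
S(-66)*a = 8/(35 + 3*(-66)) = 8/(35 - 198) = 8/(-163) = -1/163*8 = -8/163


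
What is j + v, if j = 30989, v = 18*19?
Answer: 31331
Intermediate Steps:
v = 342
j + v = 30989 + 342 = 31331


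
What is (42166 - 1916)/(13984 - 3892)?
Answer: 20125/5046 ≈ 3.9883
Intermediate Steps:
(42166 - 1916)/(13984 - 3892) = 40250/10092 = 40250*(1/10092) = 20125/5046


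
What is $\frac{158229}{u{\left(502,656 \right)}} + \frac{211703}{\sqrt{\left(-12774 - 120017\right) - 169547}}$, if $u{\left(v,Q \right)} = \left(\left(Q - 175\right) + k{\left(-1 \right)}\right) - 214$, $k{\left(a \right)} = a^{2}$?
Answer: $\frac{158229}{268} - \frac{211703 i \sqrt{302338}}{302338} \approx 590.41 - 385.02 i$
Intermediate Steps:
$u{\left(v,Q \right)} = -388 + Q$ ($u{\left(v,Q \right)} = \left(\left(Q - 175\right) + \left(-1\right)^{2}\right) - 214 = \left(\left(-175 + Q\right) + 1\right) - 214 = \left(-174 + Q\right) - 214 = -388 + Q$)
$\frac{158229}{u{\left(502,656 \right)}} + \frac{211703}{\sqrt{\left(-12774 - 120017\right) - 169547}} = \frac{158229}{-388 + 656} + \frac{211703}{\sqrt{\left(-12774 - 120017\right) - 169547}} = \frac{158229}{268} + \frac{211703}{\sqrt{-132791 - 169547}} = 158229 \cdot \frac{1}{268} + \frac{211703}{\sqrt{-302338}} = \frac{158229}{268} + \frac{211703}{i \sqrt{302338}} = \frac{158229}{268} + 211703 \left(- \frac{i \sqrt{302338}}{302338}\right) = \frac{158229}{268} - \frac{211703 i \sqrt{302338}}{302338}$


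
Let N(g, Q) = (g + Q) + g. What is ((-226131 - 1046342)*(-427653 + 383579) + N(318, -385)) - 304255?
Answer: 56082670998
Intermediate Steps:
N(g, Q) = Q + 2*g (N(g, Q) = (Q + g) + g = Q + 2*g)
((-226131 - 1046342)*(-427653 + 383579) + N(318, -385)) - 304255 = ((-226131 - 1046342)*(-427653 + 383579) + (-385 + 2*318)) - 304255 = (-1272473*(-44074) + (-385 + 636)) - 304255 = (56082975002 + 251) - 304255 = 56082975253 - 304255 = 56082670998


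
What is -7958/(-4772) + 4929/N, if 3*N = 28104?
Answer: 24517933/11176024 ≈ 2.1938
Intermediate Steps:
N = 9368 (N = (1/3)*28104 = 9368)
-7958/(-4772) + 4929/N = -7958/(-4772) + 4929/9368 = -7958*(-1/4772) + 4929*(1/9368) = 3979/2386 + 4929/9368 = 24517933/11176024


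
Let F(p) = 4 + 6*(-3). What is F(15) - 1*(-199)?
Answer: 185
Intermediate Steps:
F(p) = -14 (F(p) = 4 - 18 = -14)
F(15) - 1*(-199) = -14 - 1*(-199) = -14 + 199 = 185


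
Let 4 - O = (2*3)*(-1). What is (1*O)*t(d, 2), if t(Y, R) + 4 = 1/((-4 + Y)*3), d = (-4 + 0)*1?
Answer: -485/12 ≈ -40.417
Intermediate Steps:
O = 10 (O = 4 - 2*3*(-1) = 4 - 6*(-1) = 4 - 1*(-6) = 4 + 6 = 10)
d = -4 (d = -4*1 = -4)
t(Y, R) = -4 + 1/(3*(-4 + Y)) (t(Y, R) = -4 + 1/((-4 + Y)*3) = -4 + (1/3)/(-4 + Y) = -4 + 1/(3*(-4 + Y)))
(1*O)*t(d, 2) = (1*10)*((49 - 12*(-4))/(3*(-4 - 4))) = 10*((1/3)*(49 + 48)/(-8)) = 10*((1/3)*(-1/8)*97) = 10*(-97/24) = -485/12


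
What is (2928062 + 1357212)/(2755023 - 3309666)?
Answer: -4285274/554643 ≈ -7.7262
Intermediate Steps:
(2928062 + 1357212)/(2755023 - 3309666) = 4285274/(-554643) = 4285274*(-1/554643) = -4285274/554643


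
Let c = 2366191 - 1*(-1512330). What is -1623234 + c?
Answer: 2255287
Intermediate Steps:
c = 3878521 (c = 2366191 + 1512330 = 3878521)
-1623234 + c = -1623234 + 3878521 = 2255287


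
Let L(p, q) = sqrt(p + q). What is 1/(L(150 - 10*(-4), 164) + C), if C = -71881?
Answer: -71881/5166877807 - sqrt(354)/5166877807 ≈ -1.3916e-5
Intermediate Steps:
1/(L(150 - 10*(-4), 164) + C) = 1/(sqrt((150 - 10*(-4)) + 164) - 71881) = 1/(sqrt((150 - 1*(-40)) + 164) - 71881) = 1/(sqrt((150 + 40) + 164) - 71881) = 1/(sqrt(190 + 164) - 71881) = 1/(sqrt(354) - 71881) = 1/(-71881 + sqrt(354))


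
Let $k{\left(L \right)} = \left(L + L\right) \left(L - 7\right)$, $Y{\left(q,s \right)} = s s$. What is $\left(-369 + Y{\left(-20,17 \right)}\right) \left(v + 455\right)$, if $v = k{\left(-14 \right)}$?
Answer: $-83440$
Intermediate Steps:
$Y{\left(q,s \right)} = s^{2}$
$k{\left(L \right)} = 2 L \left(-7 + L\right)$
$v = 588$ ($v = 2 \left(-14\right) \left(-7 - 14\right) = 2 \left(-14\right) \left(-21\right) = 588$)
$\left(-369 + Y{\left(-20,17 \right)}\right) \left(v + 455\right) = \left(-369 + 17^{2}\right) \left(588 + 455\right) = \left(-369 + 289\right) 1043 = \left(-80\right) 1043 = -83440$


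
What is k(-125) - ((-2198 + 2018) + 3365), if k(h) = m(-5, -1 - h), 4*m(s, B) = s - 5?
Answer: -6375/2 ≈ -3187.5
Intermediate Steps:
m(s, B) = -5/4 + s/4 (m(s, B) = (s - 5)/4 = (-5 + s)/4 = -5/4 + s/4)
k(h) = -5/2 (k(h) = -5/4 + (¼)*(-5) = -5/4 - 5/4 = -5/2)
k(-125) - ((-2198 + 2018) + 3365) = -5/2 - ((-2198 + 2018) + 3365) = -5/2 - (-180 + 3365) = -5/2 - 1*3185 = -5/2 - 3185 = -6375/2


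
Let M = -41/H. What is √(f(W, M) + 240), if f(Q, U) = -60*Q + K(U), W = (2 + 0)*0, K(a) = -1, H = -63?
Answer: √239 ≈ 15.460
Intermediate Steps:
M = 41/63 (M = -41/(-63) = -41*(-1/63) = 41/63 ≈ 0.65079)
W = 0 (W = 2*0 = 0)
f(Q, U) = -1 - 60*Q (f(Q, U) = -60*Q - 1 = -1 - 60*Q)
√(f(W, M) + 240) = √((-1 - 60*0) + 240) = √((-1 + 0) + 240) = √(-1 + 240) = √239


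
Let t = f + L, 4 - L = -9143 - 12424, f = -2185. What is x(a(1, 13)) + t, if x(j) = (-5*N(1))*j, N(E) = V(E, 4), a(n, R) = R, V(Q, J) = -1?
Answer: 19451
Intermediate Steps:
L = 21571 (L = 4 - (-9143 - 12424) = 4 - 1*(-21567) = 4 + 21567 = 21571)
N(E) = -1
x(j) = 5*j (x(j) = (-5*(-1))*j = 5*j)
t = 19386 (t = -2185 + 21571 = 19386)
x(a(1, 13)) + t = 5*13 + 19386 = 65 + 19386 = 19451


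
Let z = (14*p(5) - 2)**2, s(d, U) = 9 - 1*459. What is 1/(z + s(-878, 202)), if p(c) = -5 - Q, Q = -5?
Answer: -1/446 ≈ -0.0022422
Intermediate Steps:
p(c) = 0 (p(c) = -5 - 1*(-5) = -5 + 5 = 0)
s(d, U) = -450 (s(d, U) = 9 - 459 = -450)
z = 4 (z = (14*0 - 2)**2 = (0 - 2)**2 = (-2)**2 = 4)
1/(z + s(-878, 202)) = 1/(4 - 450) = 1/(-446) = -1/446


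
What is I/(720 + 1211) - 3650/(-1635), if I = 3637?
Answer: 2598929/631437 ≈ 4.1159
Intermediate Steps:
I/(720 + 1211) - 3650/(-1635) = 3637/(720 + 1211) - 3650/(-1635) = 3637/1931 - 3650*(-1/1635) = 3637*(1/1931) + 730/327 = 3637/1931 + 730/327 = 2598929/631437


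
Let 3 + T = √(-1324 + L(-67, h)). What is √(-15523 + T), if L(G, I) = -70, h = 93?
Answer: √(-15526 + I*√1394) ≈ 0.1498 + 124.6*I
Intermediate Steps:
T = -3 + I*√1394 (T = -3 + √(-1324 - 70) = -3 + √(-1394) = -3 + I*√1394 ≈ -3.0 + 37.336*I)
√(-15523 + T) = √(-15523 + (-3 + I*√1394)) = √(-15526 + I*√1394)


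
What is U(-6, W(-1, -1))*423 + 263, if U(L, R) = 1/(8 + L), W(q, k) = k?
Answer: 949/2 ≈ 474.50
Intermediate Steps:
U(-6, W(-1, -1))*423 + 263 = 423/(8 - 6) + 263 = 423/2 + 263 = 949/2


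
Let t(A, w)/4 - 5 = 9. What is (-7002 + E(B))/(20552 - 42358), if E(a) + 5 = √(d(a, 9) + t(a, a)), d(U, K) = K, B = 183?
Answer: 7007/21806 - √65/21806 ≈ 0.32096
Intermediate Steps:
t(A, w) = 56 (t(A, w) = 20 + 4*9 = 20 + 36 = 56)
E(a) = -5 + √65 (E(a) = -5 + √(9 + 56) = -5 + √65)
(-7002 + E(B))/(20552 - 42358) = (-7002 + (-5 + √65))/(20552 - 42358) = (-7007 + √65)/(-21806) = (-7007 + √65)*(-1/21806) = 7007/21806 - √65/21806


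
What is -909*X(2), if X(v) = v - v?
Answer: 0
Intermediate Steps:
X(v) = 0
-909*X(2) = -909*0 = 0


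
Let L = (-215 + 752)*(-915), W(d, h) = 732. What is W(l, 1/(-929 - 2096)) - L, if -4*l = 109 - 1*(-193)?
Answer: 492087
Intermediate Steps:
l = -151/2 (l = -(109 - 1*(-193))/4 = -(109 + 193)/4 = -¼*302 = -151/2 ≈ -75.500)
L = -491355 (L = 537*(-915) = -491355)
W(l, 1/(-929 - 2096)) - L = 732 - 1*(-491355) = 732 + 491355 = 492087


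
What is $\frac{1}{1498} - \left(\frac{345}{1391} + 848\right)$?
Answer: $- \frac{16518769}{19474} \approx -848.25$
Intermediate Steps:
$\frac{1}{1498} - \left(\frac{345}{1391} + 848\right) = \frac{1}{1498} - \frac{1179913}{1391} = - \frac{16518769}{19474}$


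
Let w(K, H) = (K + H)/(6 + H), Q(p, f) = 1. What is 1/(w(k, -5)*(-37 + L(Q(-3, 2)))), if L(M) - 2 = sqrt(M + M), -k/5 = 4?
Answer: 7/6115 + sqrt(2)/30575 ≈ 0.0011910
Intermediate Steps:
k = -20 (k = -5*4 = -20)
w(K, H) = (H + K)/(6 + H)
L(M) = 2 + sqrt(2)*sqrt(M) (L(M) = 2 + sqrt(M + M) = 2 + sqrt(2*M) = 2 + sqrt(2)*sqrt(M))
1/(w(k, -5)*(-37 + L(Q(-3, 2)))) = 1/(((-5 - 20)/(6 - 5))*(-37 + (2 + sqrt(2)*sqrt(1)))) = 1/((-25/1)*(-37 + (2 + sqrt(2)*1))) = 1/((1*(-25))*(-37 + (2 + sqrt(2)))) = 1/(-25*(-35 + sqrt(2))) = 1/(875 - 25*sqrt(2))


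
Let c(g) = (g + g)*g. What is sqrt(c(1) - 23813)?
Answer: I*sqrt(23811) ≈ 154.31*I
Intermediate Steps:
c(g) = 2*g**2 (c(g) = (2*g)*g = 2*g**2)
sqrt(c(1) - 23813) = sqrt(2*1**2 - 23813) = sqrt(2*1 - 23813) = sqrt(2 - 23813) = sqrt(-23811) = I*sqrt(23811)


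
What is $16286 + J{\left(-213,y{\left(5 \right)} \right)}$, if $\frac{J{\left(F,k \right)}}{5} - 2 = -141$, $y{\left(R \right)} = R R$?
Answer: $15591$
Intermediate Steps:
$y{\left(R \right)} = R^{2}$
$J{\left(F,k \right)} = -695$ ($J{\left(F,k \right)} = 10 + 5 \left(-141\right) = 10 - 705 = -695$)
$16286 + J{\left(-213,y{\left(5 \right)} \right)} = 16286 - 695 = 15591$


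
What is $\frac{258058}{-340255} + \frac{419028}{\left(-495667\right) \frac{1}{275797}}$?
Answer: $- \frac{39322263617930266}{168653175085} \approx -2.3315 \cdot 10^{5}$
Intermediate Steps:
$\frac{258058}{-340255} + \frac{419028}{\left(-495667\right) \frac{1}{275797}} = 258058 \left(- \frac{1}{340255}\right) + \frac{419028}{\left(-495667\right) \frac{1}{275797}} = - \frac{258058}{340255} + \frac{419028}{- \frac{495667}{275797}} = - \frac{258058}{340255} + 419028 \left(- \frac{275797}{495667}\right) = - \frac{258058}{340255} - \frac{115566665316}{495667} = - \frac{39322263617930266}{168653175085}$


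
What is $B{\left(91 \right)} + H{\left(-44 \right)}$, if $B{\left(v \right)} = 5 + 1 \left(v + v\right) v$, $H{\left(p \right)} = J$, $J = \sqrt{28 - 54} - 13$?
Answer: $16554 + i \sqrt{26} \approx 16554.0 + 5.099 i$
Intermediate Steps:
$J = -13 + i \sqrt{26}$ ($J = \sqrt{-26} - 13 = i \sqrt{26} - 13 = -13 + i \sqrt{26} \approx -13.0 + 5.099 i$)
$H{\left(p \right)} = -13 + i \sqrt{26}$
$B{\left(v \right)} = 5 + 2 v^{2}$ ($B{\left(v \right)} = 5 + 1 \cdot 2 v v = 5 + 2 v v = 5 + 2 v^{2}$)
$B{\left(91 \right)} + H{\left(-44 \right)} = \left(5 + 2 \cdot 91^{2}\right) - \left(13 - i \sqrt{26}\right) = \left(5 + 2 \cdot 8281\right) - \left(13 - i \sqrt{26}\right) = \left(5 + 16562\right) - \left(13 - i \sqrt{26}\right) = 16567 - \left(13 - i \sqrt{26}\right) = 16554 + i \sqrt{26}$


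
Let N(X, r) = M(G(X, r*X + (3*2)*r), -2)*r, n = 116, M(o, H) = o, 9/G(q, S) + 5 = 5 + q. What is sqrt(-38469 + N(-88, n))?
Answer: I*sqrt(18624738)/22 ≈ 196.17*I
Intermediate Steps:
G(q, S) = 9/q (G(q, S) = 9/(-5 + (5 + q)) = 9/q)
N(X, r) = 9*r/X (N(X, r) = (9/X)*r = 9*r/X)
sqrt(-38469 + N(-88, n)) = sqrt(-38469 + 9*116/(-88)) = sqrt(-38469 + 9*116*(-1/88)) = sqrt(-38469 - 261/22) = sqrt(-846579/22) = I*sqrt(18624738)/22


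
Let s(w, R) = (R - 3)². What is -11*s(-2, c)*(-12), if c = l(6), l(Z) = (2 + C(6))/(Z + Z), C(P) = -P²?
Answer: 13475/3 ≈ 4491.7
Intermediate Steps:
l(Z) = -17/Z (l(Z) = (2 - 1*6²)/(Z + Z) = (2 - 1*36)/((2*Z)) = (2 - 36)*(1/(2*Z)) = -17/Z)
c = -17/6 ≈ -2.8333
s(w, R) = (-3 + R)²
-11*s(-2, c)*(-12) = -11*(-3 - 17/6)²*(-12) = -11*(-35/6)²*(-12) = -11*1225/36*(-12) = -13475/36*(-12) = 13475/3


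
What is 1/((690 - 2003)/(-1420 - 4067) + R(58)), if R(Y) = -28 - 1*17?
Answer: -5487/245602 ≈ -0.022341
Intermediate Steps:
R(Y) = -45 (R(Y) = -28 - 17 = -45)
1/((690 - 2003)/(-1420 - 4067) + R(58)) = 1/((690 - 2003)/(-1420 - 4067) - 45) = 1/(-1313/(-5487) - 45) = 1/(-1313*(-1/5487) - 45) = 1/(1313/5487 - 45) = 1/(-245602/5487) = -5487/245602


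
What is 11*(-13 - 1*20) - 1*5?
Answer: -368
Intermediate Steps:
11*(-13 - 1*20) - 1*5 = 11*(-13 - 20) - 5 = 11*(-33) - 5 = -363 - 5 = -368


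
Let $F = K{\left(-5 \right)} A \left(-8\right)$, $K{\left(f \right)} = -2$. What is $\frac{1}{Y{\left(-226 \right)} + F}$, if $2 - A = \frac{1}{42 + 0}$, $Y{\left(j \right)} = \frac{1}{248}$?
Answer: $\frac{5208}{164693} \approx 0.031622$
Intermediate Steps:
$Y{\left(j \right)} = \frac{1}{248}$
$A = \frac{83}{42}$ ($A = 2 - \frac{1}{42 + 0} = 2 - \frac{1}{42} = \frac{83}{42} \approx 1.9762$)
$F = \frac{664}{21}$ ($F = \left(-2\right) \frac{83}{42} \left(-8\right) = \left(- \frac{83}{21}\right) \left(-8\right) = \frac{664}{21} \approx 31.619$)
$\frac{1}{Y{\left(-226 \right)} + F} = \frac{1}{\frac{1}{248} + \frac{664}{21}} = \frac{1}{\frac{164693}{5208}} = \frac{5208}{164693}$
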